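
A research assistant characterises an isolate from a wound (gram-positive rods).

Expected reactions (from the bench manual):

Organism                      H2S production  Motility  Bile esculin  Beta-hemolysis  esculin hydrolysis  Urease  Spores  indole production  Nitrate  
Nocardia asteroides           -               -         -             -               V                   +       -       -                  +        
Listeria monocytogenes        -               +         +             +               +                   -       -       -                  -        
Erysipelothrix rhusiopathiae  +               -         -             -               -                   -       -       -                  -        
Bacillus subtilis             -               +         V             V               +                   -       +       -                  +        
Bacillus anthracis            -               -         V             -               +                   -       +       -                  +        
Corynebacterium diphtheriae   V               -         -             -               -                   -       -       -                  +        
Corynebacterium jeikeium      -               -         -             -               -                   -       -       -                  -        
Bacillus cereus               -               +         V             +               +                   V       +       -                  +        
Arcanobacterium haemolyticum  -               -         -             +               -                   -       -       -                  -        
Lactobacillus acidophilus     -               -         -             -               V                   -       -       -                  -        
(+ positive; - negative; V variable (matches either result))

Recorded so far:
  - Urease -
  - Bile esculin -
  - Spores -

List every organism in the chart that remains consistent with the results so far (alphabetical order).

Spores -: excludes Bacillus subtilis, Bacillus anthracis, Bacillus cereus — 7 left.
Urease -: excludes Nocardia asteroides — 6 left.
Bile esculin -: excludes Listeria monocytogenes — 5 left.

Arcanobacterium haemolyticum, Corynebacterium diphtheriae, Corynebacterium jeikeium, Erysipelothrix rhusiopathiae, Lactobacillus acidophilus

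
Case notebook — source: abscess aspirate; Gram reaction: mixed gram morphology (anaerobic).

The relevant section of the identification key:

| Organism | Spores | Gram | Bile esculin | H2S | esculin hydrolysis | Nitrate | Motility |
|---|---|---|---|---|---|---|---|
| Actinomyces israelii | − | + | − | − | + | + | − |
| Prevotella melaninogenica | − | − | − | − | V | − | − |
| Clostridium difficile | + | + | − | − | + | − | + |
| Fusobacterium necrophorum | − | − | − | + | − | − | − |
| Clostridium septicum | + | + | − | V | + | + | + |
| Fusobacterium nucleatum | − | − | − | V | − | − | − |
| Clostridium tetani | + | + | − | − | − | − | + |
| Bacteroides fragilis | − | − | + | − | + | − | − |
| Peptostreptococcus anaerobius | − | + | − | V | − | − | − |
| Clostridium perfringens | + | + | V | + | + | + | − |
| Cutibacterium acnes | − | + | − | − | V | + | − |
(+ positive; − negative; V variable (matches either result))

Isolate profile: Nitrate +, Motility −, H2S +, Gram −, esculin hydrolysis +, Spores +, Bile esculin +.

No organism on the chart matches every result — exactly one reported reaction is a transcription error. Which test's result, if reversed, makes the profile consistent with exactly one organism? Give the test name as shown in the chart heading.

As reported, no row in the chart matches all 7 reactions.
Reversing Gram (to +) → unique match: Clostridium perfringens.
Reversing Motility → still no organism matches.
Reversing Spores → still no organism matches.
Reversing Nitrate → still no organism matches.
Reversing H2S → still no organism matches.
Reversing Bile esculin → still no organism matches.
Reversing esculin hydrolysis → still no organism matches.

Gram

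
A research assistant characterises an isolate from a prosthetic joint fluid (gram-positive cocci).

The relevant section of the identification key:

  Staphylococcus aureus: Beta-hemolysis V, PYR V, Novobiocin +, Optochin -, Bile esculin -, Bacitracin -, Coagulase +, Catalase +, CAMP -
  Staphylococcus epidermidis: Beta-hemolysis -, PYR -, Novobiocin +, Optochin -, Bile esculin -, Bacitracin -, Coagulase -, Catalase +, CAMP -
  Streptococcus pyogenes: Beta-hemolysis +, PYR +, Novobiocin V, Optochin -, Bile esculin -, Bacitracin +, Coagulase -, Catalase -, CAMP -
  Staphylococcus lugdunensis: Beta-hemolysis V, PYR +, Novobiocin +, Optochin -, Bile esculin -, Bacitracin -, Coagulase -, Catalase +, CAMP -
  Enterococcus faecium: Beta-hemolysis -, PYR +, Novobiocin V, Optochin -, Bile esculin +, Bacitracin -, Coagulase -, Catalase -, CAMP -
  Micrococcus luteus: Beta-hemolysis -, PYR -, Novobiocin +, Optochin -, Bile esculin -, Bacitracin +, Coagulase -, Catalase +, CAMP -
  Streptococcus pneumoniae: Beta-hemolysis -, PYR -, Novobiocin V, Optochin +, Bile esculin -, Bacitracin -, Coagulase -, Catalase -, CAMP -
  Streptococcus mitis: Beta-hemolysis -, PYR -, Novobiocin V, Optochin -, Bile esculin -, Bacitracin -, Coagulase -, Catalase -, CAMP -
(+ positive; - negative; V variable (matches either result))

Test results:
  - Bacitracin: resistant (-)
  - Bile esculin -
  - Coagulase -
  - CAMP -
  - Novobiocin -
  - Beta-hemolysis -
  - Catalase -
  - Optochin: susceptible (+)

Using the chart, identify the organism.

Streptococcus pneumoniae

CAMP -: all 8 remaining candidates are consistent.
Bile esculin -: excludes Enterococcus faecium — 7 left.
Optochin +: excludes 6 organisms — 1 left.
Coagulase -: the one remaining candidate is consistent.
Beta-hemolysis -: the one remaining candidate is consistent.
Catalase -: the one remaining candidate is consistent.
Bacitracin -: the one remaining candidate is consistent.
Novobiocin -: the one remaining candidate is consistent.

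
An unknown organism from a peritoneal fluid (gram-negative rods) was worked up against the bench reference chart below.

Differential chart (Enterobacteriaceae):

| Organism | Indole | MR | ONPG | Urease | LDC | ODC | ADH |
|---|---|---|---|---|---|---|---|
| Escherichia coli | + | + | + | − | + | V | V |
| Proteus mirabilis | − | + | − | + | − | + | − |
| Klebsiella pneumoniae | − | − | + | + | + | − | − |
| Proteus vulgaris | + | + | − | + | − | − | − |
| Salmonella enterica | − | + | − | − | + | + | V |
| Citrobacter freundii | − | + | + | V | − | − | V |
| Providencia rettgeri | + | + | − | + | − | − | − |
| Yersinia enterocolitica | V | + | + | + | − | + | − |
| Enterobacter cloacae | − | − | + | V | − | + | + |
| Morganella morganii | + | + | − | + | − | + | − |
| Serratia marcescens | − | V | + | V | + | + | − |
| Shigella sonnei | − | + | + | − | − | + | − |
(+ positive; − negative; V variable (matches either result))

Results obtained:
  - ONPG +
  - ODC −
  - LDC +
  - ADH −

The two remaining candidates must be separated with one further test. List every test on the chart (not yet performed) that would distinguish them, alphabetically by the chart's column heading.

Indole, MR, Urease

ADH −: excludes Enterobacter cloacae — 11 left.
ONPG +: excludes 5 organisms — 6 left.
ODC −: excludes Yersinia enterocolitica, Serratia marcescens, Shigella sonnei — 3 left.
LDC +: excludes Citrobacter freundii — 2 left.
Two candidates remain: Escherichia coli and Klebsiella pneumoniae.
  Indole: Escherichia coli +, Klebsiella pneumoniae − — discriminates.
  MR: Escherichia coli +, Klebsiella pneumoniae − — discriminates.
  Urease: Escherichia coli −, Klebsiella pneumoniae + — discriminates.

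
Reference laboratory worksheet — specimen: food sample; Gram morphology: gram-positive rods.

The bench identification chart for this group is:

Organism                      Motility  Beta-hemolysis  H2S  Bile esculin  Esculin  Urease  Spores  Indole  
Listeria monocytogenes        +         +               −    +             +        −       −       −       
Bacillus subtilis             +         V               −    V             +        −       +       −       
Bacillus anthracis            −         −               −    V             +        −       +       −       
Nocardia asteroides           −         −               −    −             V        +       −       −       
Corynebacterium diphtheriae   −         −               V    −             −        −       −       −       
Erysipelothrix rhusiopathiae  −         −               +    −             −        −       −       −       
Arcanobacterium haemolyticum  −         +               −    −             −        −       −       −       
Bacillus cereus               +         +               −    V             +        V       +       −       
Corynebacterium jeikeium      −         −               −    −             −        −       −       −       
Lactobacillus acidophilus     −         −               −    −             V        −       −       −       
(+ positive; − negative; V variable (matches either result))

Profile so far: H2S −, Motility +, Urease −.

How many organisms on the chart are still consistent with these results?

3

Urease −: excludes Nocardia asteroides — 9 left.
Motility +: excludes 6 organisms — 3 left.
H2S −: all 3 remaining candidates are consistent.
Still consistent: Bacillus cereus, Bacillus subtilis, Listeria monocytogenes.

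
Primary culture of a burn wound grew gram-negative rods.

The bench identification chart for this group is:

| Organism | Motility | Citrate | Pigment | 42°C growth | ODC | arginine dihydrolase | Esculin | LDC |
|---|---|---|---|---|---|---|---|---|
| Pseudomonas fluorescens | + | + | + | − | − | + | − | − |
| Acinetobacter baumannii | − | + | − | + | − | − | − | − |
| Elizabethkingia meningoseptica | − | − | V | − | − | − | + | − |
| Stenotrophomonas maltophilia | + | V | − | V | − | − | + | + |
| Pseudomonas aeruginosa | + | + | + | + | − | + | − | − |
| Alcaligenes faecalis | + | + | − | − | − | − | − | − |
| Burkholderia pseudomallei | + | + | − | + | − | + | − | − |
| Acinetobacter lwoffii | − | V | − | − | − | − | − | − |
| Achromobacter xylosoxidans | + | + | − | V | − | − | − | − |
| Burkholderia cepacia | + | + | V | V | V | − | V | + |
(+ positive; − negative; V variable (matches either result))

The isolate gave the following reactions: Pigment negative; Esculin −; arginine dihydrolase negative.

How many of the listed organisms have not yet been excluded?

5

Esculin −: excludes Elizabethkingia meningoseptica, Stenotrophomonas maltophilia — 8 left.
Pigment −: excludes Pseudomonas fluorescens, Pseudomonas aeruginosa — 6 left.
arginine dihydrolase −: excludes Burkholderia pseudomallei — 5 left.
Still consistent: Achromobacter xylosoxidans, Acinetobacter baumannii, Acinetobacter lwoffii, Alcaligenes faecalis, Burkholderia cepacia.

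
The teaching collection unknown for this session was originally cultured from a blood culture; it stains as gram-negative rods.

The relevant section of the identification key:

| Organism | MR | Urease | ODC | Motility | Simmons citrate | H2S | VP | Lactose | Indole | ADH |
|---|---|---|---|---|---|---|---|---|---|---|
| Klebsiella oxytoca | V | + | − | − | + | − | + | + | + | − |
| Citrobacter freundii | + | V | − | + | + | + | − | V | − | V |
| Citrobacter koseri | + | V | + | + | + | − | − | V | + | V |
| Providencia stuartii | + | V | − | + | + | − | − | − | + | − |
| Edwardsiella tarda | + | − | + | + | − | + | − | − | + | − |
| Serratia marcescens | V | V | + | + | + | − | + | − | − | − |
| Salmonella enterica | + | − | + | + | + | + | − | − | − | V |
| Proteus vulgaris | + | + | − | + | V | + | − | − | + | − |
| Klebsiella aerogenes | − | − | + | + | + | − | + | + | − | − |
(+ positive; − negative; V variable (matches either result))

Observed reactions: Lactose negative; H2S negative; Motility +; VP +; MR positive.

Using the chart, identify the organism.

Serratia marcescens

MR +: excludes Klebsiella aerogenes — 8 left.
Lactose −: excludes Klebsiella oxytoca — 7 left.
Motility +: all 7 remaining candidates are consistent.
H2S −: excludes Citrobacter freundii, Edwardsiella tarda, Salmonella enterica, Proteus vulgaris — 3 left.
VP +: excludes Citrobacter koseri, Providencia stuartii — 1 left.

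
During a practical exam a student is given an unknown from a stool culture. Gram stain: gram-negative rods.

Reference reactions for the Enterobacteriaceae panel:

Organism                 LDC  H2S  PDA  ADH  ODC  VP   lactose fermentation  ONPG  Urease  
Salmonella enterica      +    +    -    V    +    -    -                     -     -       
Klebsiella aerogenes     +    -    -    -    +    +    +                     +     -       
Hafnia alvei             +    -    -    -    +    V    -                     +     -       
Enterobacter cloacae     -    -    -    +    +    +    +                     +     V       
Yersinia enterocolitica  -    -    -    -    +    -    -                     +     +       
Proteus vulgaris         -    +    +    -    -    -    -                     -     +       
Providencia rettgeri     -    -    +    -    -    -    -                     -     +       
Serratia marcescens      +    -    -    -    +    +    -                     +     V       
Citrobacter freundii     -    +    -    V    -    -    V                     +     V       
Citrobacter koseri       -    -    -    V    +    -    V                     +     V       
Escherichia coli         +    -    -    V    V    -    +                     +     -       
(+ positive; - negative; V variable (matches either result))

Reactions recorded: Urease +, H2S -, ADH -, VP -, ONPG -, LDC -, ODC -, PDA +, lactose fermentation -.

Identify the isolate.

Providencia rettgeri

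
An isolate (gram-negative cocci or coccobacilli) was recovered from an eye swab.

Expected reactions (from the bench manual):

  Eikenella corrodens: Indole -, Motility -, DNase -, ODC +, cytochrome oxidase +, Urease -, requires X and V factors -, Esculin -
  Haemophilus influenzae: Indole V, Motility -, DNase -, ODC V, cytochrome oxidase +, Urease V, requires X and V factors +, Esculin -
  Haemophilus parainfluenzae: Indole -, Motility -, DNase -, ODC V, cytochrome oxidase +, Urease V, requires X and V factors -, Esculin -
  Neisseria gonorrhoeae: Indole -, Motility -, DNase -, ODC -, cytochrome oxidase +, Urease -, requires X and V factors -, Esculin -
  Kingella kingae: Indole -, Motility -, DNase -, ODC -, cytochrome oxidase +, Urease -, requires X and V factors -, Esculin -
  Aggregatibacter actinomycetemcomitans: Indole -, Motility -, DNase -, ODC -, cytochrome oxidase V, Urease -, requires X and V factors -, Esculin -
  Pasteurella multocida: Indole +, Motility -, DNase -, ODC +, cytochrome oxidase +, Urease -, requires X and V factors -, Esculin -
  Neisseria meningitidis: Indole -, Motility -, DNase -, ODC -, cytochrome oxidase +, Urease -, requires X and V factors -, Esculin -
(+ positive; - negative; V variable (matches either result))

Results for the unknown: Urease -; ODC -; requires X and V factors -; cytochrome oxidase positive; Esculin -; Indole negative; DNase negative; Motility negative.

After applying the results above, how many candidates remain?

Esculin -: all 8 remaining candidates are consistent.
Urease -: all 8 remaining candidates are consistent.
ODC -: excludes Eikenella corrodens, Pasteurella multocida — 6 left.
DNase -: all 6 remaining candidates are consistent.
requires X and V factors -: excludes Haemophilus influenzae — 5 left.
cytochrome oxidase +: all 5 remaining candidates are consistent.
Motility -: all 5 remaining candidates are consistent.
Indole -: all 5 remaining candidates are consistent.
Still consistent: Aggregatibacter actinomycetemcomitans, Haemophilus parainfluenzae, Kingella kingae, Neisseria gonorrhoeae, Neisseria meningitidis.

5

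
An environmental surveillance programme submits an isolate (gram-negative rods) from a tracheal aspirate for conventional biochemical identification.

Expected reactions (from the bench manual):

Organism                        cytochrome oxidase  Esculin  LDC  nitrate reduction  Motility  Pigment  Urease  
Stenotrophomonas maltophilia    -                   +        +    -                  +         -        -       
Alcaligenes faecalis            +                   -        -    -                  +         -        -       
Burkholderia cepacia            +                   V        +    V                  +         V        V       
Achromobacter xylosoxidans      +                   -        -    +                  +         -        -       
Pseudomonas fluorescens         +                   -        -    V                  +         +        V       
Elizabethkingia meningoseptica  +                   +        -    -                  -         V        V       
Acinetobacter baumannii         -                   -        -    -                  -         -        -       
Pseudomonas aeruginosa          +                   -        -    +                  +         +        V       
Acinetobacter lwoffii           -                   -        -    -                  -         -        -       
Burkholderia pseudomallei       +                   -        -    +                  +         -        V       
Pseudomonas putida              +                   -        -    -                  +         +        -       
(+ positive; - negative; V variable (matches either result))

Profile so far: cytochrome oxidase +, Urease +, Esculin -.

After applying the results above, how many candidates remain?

4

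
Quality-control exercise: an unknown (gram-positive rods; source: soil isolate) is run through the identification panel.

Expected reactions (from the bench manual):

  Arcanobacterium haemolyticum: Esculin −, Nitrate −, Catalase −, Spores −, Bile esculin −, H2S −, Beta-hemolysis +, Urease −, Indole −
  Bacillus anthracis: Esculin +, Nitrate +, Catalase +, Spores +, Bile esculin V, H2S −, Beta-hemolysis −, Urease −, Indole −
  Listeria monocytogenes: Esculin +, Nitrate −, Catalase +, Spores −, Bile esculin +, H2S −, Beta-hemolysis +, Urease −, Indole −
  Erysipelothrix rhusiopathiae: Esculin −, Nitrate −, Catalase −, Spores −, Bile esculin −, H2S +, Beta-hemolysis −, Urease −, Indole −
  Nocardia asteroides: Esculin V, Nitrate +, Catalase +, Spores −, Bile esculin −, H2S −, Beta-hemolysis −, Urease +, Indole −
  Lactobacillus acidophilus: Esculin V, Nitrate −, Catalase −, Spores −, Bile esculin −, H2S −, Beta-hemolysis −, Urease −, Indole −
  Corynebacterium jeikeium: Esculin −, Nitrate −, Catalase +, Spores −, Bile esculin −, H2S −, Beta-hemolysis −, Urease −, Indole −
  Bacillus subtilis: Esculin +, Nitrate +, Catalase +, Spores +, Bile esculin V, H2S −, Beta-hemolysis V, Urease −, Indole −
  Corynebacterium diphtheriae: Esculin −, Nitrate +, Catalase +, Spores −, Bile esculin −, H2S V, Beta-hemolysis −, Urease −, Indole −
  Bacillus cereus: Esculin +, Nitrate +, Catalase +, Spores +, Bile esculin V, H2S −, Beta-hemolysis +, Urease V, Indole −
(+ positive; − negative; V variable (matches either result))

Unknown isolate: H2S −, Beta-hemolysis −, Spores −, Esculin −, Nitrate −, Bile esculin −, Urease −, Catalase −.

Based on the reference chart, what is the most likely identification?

Urease −: excludes Nocardia asteroides — 9 left.
Esculin −: excludes Bacillus anthracis, Listeria monocytogenes, Bacillus subtilis, Bacillus cereus — 5 left.
Nitrate −: excludes Corynebacterium diphtheriae — 4 left.
H2S −: excludes Erysipelothrix rhusiopathiae — 3 left.
Beta-hemolysis −: excludes Arcanobacterium haemolyticum — 2 left.
Spores −: all 2 remaining candidates are consistent.
Catalase −: excludes Corynebacterium jeikeium — 1 left.
Bile esculin −: the one remaining candidate is consistent.

Lactobacillus acidophilus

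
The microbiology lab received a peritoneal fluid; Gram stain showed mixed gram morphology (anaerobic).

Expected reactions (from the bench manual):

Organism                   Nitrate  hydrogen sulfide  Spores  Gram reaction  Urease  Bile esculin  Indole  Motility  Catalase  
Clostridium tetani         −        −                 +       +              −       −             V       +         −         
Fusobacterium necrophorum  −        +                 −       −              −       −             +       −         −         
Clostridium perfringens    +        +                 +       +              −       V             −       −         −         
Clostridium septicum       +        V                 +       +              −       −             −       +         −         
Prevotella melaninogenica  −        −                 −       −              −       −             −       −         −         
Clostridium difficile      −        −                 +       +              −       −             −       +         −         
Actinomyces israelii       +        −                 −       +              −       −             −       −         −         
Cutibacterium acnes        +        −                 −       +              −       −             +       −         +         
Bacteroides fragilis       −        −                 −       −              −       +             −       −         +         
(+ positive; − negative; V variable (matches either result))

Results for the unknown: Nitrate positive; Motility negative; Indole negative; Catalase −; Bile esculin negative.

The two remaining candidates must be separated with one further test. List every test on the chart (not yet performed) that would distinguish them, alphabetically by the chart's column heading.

hydrogen sulfide, Spores

Motility −: excludes Clostridium tetani, Clostridium septicum, Clostridium difficile — 6 left.
Bile esculin −: excludes Bacteroides fragilis — 5 left.
Indole −: excludes Fusobacterium necrophorum, Cutibacterium acnes — 3 left.
Catalase −: all 3 remaining candidates are consistent.
Nitrate +: excludes Prevotella melaninogenica — 2 left.
Two candidates remain: Actinomyces israelii and Clostridium perfringens.
  hydrogen sulfide: Actinomyces israelii −, Clostridium perfringens + — discriminates.
  Spores: Actinomyces israelii −, Clostridium perfringens + — discriminates.
  Gram reaction: + vs + — same for both, does not separate.
  Urease: − vs − — same for both, does not separate.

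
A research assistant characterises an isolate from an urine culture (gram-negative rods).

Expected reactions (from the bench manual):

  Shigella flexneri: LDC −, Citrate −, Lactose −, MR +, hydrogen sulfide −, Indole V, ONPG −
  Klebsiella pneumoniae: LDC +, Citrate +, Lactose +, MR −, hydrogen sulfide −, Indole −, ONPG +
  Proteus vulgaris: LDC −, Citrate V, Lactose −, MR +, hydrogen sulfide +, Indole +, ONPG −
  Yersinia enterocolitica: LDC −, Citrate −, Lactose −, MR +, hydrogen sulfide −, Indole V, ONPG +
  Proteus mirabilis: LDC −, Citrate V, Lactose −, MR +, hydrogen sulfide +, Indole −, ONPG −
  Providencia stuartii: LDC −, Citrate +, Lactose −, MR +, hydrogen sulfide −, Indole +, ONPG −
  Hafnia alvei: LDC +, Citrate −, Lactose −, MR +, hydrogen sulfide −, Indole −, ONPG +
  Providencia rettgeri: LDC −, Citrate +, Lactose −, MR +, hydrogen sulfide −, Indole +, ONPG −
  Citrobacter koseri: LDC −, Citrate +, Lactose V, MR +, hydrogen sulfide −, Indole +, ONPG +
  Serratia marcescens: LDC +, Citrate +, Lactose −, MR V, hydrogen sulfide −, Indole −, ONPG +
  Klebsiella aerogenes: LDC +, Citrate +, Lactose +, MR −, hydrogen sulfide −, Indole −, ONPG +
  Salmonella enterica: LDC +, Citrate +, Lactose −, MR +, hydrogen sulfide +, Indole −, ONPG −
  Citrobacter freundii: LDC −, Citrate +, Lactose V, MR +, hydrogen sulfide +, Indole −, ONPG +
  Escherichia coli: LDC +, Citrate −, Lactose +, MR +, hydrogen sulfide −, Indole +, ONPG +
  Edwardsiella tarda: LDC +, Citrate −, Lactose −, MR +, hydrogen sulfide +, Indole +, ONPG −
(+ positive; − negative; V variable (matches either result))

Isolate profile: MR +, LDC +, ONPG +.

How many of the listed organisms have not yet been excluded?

LDC +: excludes 8 organisms — 7 left.
ONPG +: excludes Salmonella enterica, Edwardsiella tarda — 5 left.
MR +: excludes Klebsiella pneumoniae, Klebsiella aerogenes — 3 left.
Still consistent: Escherichia coli, Hafnia alvei, Serratia marcescens.

3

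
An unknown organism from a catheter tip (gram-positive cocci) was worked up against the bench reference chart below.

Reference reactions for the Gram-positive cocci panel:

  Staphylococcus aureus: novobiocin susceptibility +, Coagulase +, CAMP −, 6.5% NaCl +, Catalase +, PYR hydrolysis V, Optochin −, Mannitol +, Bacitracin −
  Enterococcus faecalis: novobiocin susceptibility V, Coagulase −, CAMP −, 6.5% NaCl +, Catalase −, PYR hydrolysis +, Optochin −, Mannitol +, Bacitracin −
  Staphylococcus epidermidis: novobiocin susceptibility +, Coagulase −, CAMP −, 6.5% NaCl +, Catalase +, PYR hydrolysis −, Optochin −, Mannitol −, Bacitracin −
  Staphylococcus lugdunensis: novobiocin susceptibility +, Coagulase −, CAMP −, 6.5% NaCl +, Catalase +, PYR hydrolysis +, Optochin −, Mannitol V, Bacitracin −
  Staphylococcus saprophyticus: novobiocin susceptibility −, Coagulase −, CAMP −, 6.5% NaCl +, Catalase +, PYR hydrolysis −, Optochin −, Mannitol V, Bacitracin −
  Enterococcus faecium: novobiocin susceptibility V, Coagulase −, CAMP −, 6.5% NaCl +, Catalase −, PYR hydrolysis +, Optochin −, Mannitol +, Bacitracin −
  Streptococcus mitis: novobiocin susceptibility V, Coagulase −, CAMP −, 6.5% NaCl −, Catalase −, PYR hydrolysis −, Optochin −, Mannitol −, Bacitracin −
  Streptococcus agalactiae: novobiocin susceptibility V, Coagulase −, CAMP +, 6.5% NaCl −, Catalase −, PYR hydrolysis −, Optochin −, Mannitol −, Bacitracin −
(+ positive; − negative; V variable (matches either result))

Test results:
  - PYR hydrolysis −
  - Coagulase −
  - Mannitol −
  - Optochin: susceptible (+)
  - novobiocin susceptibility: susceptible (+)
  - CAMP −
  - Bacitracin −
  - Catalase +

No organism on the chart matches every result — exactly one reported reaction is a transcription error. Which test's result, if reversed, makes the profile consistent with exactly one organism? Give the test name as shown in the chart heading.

Optochin

As reported, no row in the chart matches all 8 reactions.
Reversing Catalase → still no organism matches.
Reversing Coagulase → still no organism matches.
Reversing CAMP → still no organism matches.
Reversing Optochin (to −) → unique match: Staphylococcus epidermidis.
Reversing Bacitracin → still no organism matches.
Reversing PYR hydrolysis → still no organism matches.
Reversing Mannitol → still no organism matches.
Reversing novobiocin susceptibility → still no organism matches.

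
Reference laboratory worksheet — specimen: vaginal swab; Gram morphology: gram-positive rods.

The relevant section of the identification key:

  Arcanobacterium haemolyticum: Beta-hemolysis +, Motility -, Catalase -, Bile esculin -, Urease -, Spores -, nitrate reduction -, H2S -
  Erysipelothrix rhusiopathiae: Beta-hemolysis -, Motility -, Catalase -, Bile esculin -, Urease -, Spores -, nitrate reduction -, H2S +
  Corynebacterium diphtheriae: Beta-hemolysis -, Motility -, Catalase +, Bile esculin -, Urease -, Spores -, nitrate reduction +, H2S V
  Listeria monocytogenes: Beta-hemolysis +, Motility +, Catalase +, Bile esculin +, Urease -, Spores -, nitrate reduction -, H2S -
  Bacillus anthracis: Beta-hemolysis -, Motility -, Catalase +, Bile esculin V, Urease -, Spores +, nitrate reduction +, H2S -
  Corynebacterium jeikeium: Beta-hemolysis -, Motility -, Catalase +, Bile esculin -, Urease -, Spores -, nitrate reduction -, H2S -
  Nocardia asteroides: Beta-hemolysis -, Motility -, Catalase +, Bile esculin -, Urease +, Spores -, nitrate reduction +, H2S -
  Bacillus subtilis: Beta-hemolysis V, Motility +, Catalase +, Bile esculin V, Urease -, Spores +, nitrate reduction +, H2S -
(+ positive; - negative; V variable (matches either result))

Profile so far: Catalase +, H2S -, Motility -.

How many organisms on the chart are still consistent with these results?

4

Catalase +: excludes Arcanobacterium haemolyticum, Erysipelothrix rhusiopathiae — 6 left.
H2S -: all 6 remaining candidates are consistent.
Motility -: excludes Listeria monocytogenes, Bacillus subtilis — 4 left.
Still consistent: Bacillus anthracis, Corynebacterium diphtheriae, Corynebacterium jeikeium, Nocardia asteroides.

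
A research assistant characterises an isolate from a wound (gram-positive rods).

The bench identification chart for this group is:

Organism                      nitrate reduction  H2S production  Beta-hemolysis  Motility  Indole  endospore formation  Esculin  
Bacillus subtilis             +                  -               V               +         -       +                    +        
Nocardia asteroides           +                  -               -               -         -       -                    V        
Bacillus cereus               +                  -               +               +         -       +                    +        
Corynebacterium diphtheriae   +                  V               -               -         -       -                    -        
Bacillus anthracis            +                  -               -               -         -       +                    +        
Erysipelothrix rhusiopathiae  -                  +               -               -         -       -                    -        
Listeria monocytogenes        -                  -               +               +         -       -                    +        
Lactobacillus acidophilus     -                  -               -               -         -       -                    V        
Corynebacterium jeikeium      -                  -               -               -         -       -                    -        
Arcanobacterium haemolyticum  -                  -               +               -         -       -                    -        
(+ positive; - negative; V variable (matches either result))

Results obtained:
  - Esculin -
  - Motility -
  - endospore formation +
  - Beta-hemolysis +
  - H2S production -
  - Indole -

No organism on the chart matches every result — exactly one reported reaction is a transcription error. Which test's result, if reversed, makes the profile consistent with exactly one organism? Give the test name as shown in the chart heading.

As reported, no row in the chart matches all 6 reactions.
Reversing Esculin → still no organism matches.
Reversing Beta-hemolysis → still no organism matches.
Reversing H2S production → still no organism matches.
Reversing Indole → still no organism matches.
Reversing Motility → still no organism matches.
Reversing endospore formation (to -) → unique match: Arcanobacterium haemolyticum.

endospore formation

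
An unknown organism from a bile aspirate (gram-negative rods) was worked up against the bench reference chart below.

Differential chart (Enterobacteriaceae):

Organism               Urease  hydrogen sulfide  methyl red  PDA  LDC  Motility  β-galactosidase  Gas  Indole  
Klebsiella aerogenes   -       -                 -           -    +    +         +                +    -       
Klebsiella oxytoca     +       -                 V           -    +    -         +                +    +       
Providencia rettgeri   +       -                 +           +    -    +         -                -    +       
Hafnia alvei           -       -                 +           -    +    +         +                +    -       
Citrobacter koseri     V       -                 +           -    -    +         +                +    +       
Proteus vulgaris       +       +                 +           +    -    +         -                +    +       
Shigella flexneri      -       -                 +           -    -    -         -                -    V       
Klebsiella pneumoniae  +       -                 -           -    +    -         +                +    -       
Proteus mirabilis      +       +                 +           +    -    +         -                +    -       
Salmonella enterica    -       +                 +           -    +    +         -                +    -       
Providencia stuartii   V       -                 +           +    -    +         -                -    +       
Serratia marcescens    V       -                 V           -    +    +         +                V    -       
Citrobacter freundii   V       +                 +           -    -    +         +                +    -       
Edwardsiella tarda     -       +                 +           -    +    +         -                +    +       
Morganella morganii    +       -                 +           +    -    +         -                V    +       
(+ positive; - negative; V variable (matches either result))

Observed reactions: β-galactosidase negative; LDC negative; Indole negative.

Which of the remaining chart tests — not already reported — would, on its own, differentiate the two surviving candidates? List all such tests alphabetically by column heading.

Gas, hydrogen sulfide, Motility, PDA, Urease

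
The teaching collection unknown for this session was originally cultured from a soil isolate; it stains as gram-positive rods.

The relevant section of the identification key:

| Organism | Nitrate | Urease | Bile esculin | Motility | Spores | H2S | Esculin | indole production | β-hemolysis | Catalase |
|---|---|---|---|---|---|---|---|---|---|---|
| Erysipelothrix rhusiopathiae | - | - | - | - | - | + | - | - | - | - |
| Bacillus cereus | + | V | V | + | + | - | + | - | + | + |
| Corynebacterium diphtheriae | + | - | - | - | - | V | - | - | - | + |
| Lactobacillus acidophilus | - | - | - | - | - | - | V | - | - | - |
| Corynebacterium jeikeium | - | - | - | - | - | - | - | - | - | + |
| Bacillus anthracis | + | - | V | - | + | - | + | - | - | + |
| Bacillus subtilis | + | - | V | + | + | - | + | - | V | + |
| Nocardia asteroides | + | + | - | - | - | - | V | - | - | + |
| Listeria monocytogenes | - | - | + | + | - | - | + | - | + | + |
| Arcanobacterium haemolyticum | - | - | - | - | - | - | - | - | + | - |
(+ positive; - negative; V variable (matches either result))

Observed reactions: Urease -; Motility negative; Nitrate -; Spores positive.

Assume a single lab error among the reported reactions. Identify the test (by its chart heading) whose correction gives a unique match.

Nitrate

As reported, no row in the chart matches all 4 reactions.
Reversing Urease → still no organism matches.
Reversing Motility → still no organism matches.
Reversing Spores → 4 organisms match (not unique).
Reversing Nitrate (to +) → unique match: Bacillus anthracis.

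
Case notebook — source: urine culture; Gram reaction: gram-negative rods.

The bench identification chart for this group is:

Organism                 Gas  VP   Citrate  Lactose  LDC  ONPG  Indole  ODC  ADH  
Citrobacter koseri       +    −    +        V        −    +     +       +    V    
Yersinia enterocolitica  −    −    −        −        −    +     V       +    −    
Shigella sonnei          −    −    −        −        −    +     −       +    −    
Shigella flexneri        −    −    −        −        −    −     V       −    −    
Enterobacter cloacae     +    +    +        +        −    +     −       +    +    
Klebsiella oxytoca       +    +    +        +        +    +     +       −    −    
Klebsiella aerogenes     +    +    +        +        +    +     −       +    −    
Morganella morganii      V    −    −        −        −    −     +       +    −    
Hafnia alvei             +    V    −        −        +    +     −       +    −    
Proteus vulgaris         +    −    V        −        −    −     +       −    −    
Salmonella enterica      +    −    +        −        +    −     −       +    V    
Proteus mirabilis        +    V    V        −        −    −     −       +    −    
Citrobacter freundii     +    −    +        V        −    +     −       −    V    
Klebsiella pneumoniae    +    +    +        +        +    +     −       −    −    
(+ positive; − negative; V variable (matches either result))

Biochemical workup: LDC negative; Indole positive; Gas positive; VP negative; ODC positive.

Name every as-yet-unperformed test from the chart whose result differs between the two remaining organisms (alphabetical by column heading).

Citrate, ONPG

VP −: excludes Enterobacter cloacae, Klebsiella oxytoca, Klebsiella aerogenes, Klebsiella pneumoniae — 10 left.
ODC +: excludes Shigella flexneri, Proteus vulgaris, Citrobacter freundii — 7 left.
Indole +: excludes Shigella sonnei, Hafnia alvei, Salmonella enterica, Proteus mirabilis — 3 left.
LDC −: all 3 remaining candidates are consistent.
Gas +: excludes Yersinia enterocolitica — 2 left.
Two candidates remain: Citrobacter koseri and Morganella morganii.
  Citrate: Citrobacter koseri +, Morganella morganii − — discriminates.
  Lactose: V vs − — variable for at least one, does not separate.
  ONPG: Citrobacter koseri +, Morganella morganii − — discriminates.
  ADH: V vs − — variable for at least one, does not separate.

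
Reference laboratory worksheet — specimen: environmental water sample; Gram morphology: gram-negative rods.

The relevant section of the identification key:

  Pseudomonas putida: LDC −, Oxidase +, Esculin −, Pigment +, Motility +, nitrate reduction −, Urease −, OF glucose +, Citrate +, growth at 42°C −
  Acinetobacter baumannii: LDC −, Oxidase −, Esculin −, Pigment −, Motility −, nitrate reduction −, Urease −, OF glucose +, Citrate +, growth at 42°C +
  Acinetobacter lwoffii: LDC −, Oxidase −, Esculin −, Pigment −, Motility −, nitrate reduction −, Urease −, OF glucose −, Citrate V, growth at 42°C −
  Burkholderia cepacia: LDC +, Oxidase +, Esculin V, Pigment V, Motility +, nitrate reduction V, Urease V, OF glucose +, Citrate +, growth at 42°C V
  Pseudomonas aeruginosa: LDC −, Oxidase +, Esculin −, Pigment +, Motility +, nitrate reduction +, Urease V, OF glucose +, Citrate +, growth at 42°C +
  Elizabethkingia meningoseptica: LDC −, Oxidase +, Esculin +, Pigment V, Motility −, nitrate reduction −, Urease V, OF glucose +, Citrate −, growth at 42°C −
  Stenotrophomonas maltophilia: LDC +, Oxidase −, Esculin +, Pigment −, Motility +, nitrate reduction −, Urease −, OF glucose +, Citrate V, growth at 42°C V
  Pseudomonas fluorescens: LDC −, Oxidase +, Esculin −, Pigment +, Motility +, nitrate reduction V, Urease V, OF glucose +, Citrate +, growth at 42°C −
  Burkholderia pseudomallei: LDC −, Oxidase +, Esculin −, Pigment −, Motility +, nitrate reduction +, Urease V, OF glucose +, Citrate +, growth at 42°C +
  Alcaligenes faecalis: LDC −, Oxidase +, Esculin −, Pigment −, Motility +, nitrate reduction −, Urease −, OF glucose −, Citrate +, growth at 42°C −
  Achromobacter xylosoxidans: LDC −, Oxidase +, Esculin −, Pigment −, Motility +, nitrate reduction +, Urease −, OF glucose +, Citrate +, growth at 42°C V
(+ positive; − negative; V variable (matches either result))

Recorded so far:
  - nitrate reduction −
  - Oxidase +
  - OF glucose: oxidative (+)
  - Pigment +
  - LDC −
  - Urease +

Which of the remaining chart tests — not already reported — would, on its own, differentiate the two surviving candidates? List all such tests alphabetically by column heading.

Citrate, Esculin, Motility

Pigment +: excludes 6 organisms — 5 left.
LDC −: excludes Burkholderia cepacia — 4 left.
nitrate reduction −: excludes Pseudomonas aeruginosa — 3 left.
OF glucose +: all 3 remaining candidates are consistent.
Oxidase +: all 3 remaining candidates are consistent.
Urease +: excludes Pseudomonas putida — 2 left.
Two candidates remain: Elizabethkingia meningoseptica and Pseudomonas fluorescens.
  Esculin: Elizabethkingia meningoseptica +, Pseudomonas fluorescens − — discriminates.
  Motility: Elizabethkingia meningoseptica −, Pseudomonas fluorescens + — discriminates.
  Citrate: Elizabethkingia meningoseptica −, Pseudomonas fluorescens + — discriminates.
  growth at 42°C: − vs − — same for both, does not separate.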